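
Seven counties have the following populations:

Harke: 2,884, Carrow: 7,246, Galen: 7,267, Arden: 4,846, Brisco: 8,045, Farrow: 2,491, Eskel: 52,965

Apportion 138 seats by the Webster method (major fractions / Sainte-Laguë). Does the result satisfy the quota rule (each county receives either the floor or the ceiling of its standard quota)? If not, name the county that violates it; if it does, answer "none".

Eskel

Standard quotas: Harke 4.642, Carrow 11.662, Galen 11.696, Arden 7.799, Brisco 12.948, Farrow 4.009, Eskel 85.244.
Webster allocation: Harke 5, Carrow 12, Galen 12, Arden 8, Brisco 13, Farrow 4, Eskel 84.
Eskel has quota 85.244 (lower 85, upper 86) but receives 84 — outside the quota interval.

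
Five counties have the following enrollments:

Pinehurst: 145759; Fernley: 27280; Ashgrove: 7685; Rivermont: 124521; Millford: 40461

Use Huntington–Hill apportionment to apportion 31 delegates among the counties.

Pinehurst=13, Fernley=2, Ashgrove=1, Rivermont=11, Millford=4

With divisor 11404: modified quotas Pinehurst 12.781, Fernley 2.392, Ashgrove 0.674, Rivermont 10.919, Millford 3.548.
Geometric-mean thresholds: Pinehurst √(12·13)=12.490, Fernley √(2·3)=2.449, Ashgrove (min 1), Rivermont √(10·11)=10.488, Millford √(3·4)=3.464.
Each quota rounded against its threshold gives Pinehurst 13, Fernley 2, Ashgrove 1, Rivermont 11, Millford 4 (total 31).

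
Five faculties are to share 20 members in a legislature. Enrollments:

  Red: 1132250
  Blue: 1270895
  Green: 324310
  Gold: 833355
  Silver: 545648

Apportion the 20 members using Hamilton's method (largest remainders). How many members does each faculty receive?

Total 4106458; standard divisor 4106458/20 ≈ 205322.9.
Standard quotas: Red 5.5145, Blue 6.1897, Green 1.5795, Gold 4.0588, Silver 2.6575.
Lower quotas: Red 5, Blue 6, Green 1, Gold 4, Silver 2 (sum 18, leaving 2 seats).
Remainders in descending order: Silver 0.6575, Green 0.5795, Red 0.5145, Blue 0.1897, Gold 0.0588.
Largest remainders: Silver, Green receive the extra seats.

Red: 5, Blue: 6, Green: 2, Gold: 4, Silver: 3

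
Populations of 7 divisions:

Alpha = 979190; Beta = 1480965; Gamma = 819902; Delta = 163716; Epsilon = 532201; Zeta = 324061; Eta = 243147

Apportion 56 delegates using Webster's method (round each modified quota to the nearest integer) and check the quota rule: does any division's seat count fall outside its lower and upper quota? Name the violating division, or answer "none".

Standard quotas: Alpha 12.070, Beta 18.255, Gamma 10.106, Delta 2.018, Epsilon 6.560, Zeta 3.994, Eta 2.997.
Webster allocation: Alpha 12, Beta 18, Gamma 10, Delta 2, Epsilon 7, Zeta 4, Eta 3.
Every allocation lies between the lower and upper quota.

none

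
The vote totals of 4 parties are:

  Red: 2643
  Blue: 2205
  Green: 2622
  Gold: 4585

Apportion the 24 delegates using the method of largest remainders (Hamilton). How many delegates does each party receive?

Red=5, Blue=5, Green=5, Gold=9

Standard divisor: 12055 ÷ 24 ≈ 502.292.
Standard quotas: Red 5.262, Blue 4.390, Green 5.220, Gold 9.128.
Lower quotas: Red 5, Blue 4, Green 5, Gold 9 (sum 23, leaving 1 seat).
Remainders in descending order: Blue 0.390, Red 0.262, Green 0.220, Gold 0.128.
The surplus seat goes to Blue.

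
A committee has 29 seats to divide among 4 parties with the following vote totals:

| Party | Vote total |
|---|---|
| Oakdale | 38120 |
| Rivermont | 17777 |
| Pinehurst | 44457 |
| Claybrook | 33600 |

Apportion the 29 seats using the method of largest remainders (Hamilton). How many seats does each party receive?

Oakdale: 8, Rivermont: 4, Pinehurst: 10, Claybrook: 7

Total 133954; standard divisor 133954/29 ≈ 4619.103.
Standard quotas: Oakdale 8.2527, Rivermont 3.8486, Pinehurst 9.6246, Claybrook 7.2741.
Lower quotas: Oakdale 8, Rivermont 3, Pinehurst 9, Claybrook 7 (sum 27, leaving 2 seats).
Remainders in descending order: Rivermont 0.8486, Pinehurst 0.6246, Claybrook 0.2741, Oakdale 0.2527.
Largest remainders: Rivermont, Pinehurst receive the extra seats.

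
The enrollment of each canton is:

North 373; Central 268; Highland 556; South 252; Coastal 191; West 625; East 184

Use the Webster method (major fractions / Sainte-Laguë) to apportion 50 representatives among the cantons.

Standard divisor 2449/50 ≈ 48.98; standard quotas: North 7.615, Central 5.472, Highland 11.352, South 5.145, Coastal 3.900, West 12.760, East 3.757.
Rounding to the nearest integer gives North 8, Central 5, Highland 11, South 5, Coastal 4, West 13, East 4 — total 50, matching the house size, so no adjustment is needed.

North 8, Central 5, Highland 11, South 5, Coastal 4, West 13, East 4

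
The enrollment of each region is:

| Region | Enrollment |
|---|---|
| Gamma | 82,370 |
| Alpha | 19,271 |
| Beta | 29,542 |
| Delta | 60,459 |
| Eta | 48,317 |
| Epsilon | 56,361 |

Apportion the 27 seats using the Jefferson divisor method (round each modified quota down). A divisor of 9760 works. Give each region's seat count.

With modified divisor 9760: modified quotas Gamma 8.440, Alpha 1.974, Beta 3.027, Delta 6.195, Eta 4.951, Epsilon 5.775.
Rounding down: Gamma 8, Alpha 1, Beta 3, Delta 6, Eta 4, Epsilon 5 (total 27).

Gamma 8, Alpha 1, Beta 3, Delta 6, Eta 4, Epsilon 5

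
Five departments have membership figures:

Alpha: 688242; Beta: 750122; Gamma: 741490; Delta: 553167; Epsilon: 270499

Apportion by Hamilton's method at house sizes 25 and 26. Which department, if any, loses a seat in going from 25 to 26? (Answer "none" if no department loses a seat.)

none

At 25 seats: Alpha 6, Beta 6, Gamma 6, Delta 5, Epsilon 2.
At 26 seats: Alpha 6, Beta 7, Gamma 6, Delta 5, Epsilon 2.
No department's allocation decreased.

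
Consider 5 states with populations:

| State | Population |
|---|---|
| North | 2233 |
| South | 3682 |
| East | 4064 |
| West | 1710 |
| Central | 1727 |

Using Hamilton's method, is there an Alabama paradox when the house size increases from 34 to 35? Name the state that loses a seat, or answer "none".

At 34 seats: North 6, South 9, East 10, West 4, Central 5.
At 35 seats: North 6, South 10, East 11, West 4, Central 4.
Central drops from 5 to 4.

Central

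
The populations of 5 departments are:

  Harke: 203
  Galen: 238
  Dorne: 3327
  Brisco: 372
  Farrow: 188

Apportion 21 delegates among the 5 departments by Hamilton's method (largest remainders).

The standard divisor is 4328/21 ≈ 206.095.
Standard quotas: Harke 0.985, Galen 1.155, Dorne 16.143, Brisco 1.805, Farrow 0.912.
Lower quotas: Harke 0, Galen 1, Dorne 16, Brisco 1, Farrow 0 (sum 18, leaving 3 seats).
Remainders in descending order: Harke 0.985, Farrow 0.912, Brisco 0.805, Galen 0.155, Dorne 0.143.
Largest remainders: Harke, Farrow, Brisco receive the extra seats.

Harke 1, Galen 1, Dorne 16, Brisco 2, Farrow 1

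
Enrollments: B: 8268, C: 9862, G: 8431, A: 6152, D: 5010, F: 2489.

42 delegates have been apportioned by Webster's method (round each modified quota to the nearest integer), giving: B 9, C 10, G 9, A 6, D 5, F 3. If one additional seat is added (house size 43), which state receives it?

Priority for the next seat is population ÷ (current seats + 0.5).
Priorities: B 870.316, C 939.238, G 887.474, A 946.462, D 910.909, F 711.143.
Highest priority: A.

A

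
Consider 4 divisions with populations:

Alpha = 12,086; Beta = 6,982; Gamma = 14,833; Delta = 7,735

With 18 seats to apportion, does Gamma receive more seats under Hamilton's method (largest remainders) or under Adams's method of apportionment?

Hamilton: Alpha 5, Beta 3, Gamma 7, Delta 3.
Adams: Alpha 5, Beta 3, Gamma 6, Delta 4.
Gamma gets 7 under Hamilton and 6 under Adams.

Hamilton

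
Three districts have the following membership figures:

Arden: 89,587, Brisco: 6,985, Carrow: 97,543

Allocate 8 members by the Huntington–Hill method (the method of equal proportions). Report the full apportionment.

With divisor 27010: modified quotas Arden 3.317, Brisco 0.259, Carrow 3.611.
Geometric-mean thresholds: Arden √(3·4)=3.464, Brisco (min 1), Carrow √(3·4)=3.464.
Each quota rounded against its threshold gives Arden 3, Brisco 1, Carrow 4 (total 8).

Arden 3; Brisco 1; Carrow 4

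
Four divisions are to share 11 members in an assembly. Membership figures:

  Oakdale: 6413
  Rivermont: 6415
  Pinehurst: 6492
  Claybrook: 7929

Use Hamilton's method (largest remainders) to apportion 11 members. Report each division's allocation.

Oakdale 2, Rivermont 3, Pinehurst 3, Claybrook 3

Standard divisor: 27249 ÷ 11 ≈ 2477.182.
Standard quotas: Oakdale 2.5888, Rivermont 2.5896, Pinehurst 2.6207, Claybrook 3.2008.
Lower quotas: Oakdale 2, Rivermont 2, Pinehurst 2, Claybrook 3 (sum 9, leaving 2 seats).
Remainders in descending order: Pinehurst 0.6207, Rivermont 0.5896, Oakdale 0.5888, Claybrook 0.2008.
The surplus seats go to Pinehurst, Rivermont.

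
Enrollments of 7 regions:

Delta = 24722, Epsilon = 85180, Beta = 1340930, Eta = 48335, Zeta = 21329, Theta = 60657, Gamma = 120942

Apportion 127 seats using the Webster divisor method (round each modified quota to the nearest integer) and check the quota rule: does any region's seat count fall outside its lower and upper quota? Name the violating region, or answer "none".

Standard quotas: Delta 1.845, Epsilon 6.356, Beta 100.052, Eta 3.606, Zeta 1.591, Theta 4.526, Gamma 9.024.
Webster allocation: Delta 2, Epsilon 6, Beta 99, Eta 4, Zeta 2, Theta 5, Gamma 9.
Beta has quota 100.052 (lower 100, upper 101) but receives 99 — outside the quota interval.

Beta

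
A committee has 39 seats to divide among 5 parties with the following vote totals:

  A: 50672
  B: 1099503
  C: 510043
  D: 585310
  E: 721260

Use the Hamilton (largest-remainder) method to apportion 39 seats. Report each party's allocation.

The standard divisor is 2966788/39 ≈ 76071.487.
Standard quotas: A 0.6661, B 14.4535, C 6.7048, D 7.6942, E 9.4813.
Lower quotas: A 0, B 14, C 6, D 7, E 9 (sum 36, leaving 3 seats).
Remainders in descending order: C 0.7048, D 0.6942, A 0.6661, E 0.4813, B 0.4535.
The surplus seats go to C, D, A.

A: 1, B: 14, C: 7, D: 8, E: 9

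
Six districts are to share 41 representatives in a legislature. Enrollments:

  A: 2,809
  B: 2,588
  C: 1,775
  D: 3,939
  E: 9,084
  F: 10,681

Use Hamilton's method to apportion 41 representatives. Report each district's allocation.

A=4, B=4, C=2, D=5, E=12, F=14

Total 30876; standard divisor 30876/41 ≈ 753.073.
Standard quotas: A 3.7300, B 3.4366, C 2.3570, D 5.2306, E 12.0626, F 14.1832.
Lower quotas: A 3, B 3, C 2, D 5, E 12, F 14 (sum 39, leaving 2 seats).
Remainders in descending order: A 0.7300, B 0.4366, C 0.3570, D 0.2306, F 0.1832, E 0.0626.
The surplus seats go to A, B.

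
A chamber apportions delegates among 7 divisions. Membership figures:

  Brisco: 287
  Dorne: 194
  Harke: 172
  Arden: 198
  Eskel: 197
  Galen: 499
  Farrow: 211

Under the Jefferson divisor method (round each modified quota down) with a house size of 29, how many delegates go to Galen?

Standard divisor 1758/29 ≈ 60.621; standard quotas: Brisco 4.734, Dorne 3.200, Harke 2.837, Arden 3.266, Eskel 3.250, Galen 8.232, Farrow 3.481.
Rounding down gives 4, 3, 2, 3, 3, 8, 3 = 26 seats, so the divisor must be adjusted.
With modified divisor 54: modified quotas Brisco 5.315, Dorne 3.593, Harke 3.185, Arden 3.667, Eskel 3.648, Galen 9.241, Farrow 3.907.
Rounding down: Brisco 5, Dorne 3, Harke 3, Arden 3, Eskel 3, Galen 9, Farrow 3 (total 29).
Galen receives 9.

9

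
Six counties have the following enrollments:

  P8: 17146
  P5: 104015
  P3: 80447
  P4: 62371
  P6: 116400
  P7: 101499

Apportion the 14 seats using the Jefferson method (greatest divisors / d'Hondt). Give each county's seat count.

P8=0, P5=3, P3=2, P4=2, P6=4, P7=3

Standard divisor 481878/14 ≈ 34419.857; standard quotas: P8 0.498, P5 3.022, P3 2.337, P4 1.812, P6 3.382, P7 2.949.
Rounding down gives 0, 3, 2, 1, 3, 2 = 11 seats, so the divisor must be adjusted.
With modified divisor 28000: modified quotas P8 0.612, P5 3.715, P3 2.873, P4 2.228, P6 4.157, P7 3.625.
Rounding down: P8 0, P5 3, P3 2, P4 2, P6 4, P7 3 (total 14).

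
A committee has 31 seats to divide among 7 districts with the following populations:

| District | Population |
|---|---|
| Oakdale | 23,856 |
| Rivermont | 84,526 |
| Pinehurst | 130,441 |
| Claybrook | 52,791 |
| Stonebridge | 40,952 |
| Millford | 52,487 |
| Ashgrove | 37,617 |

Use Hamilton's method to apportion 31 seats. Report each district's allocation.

The standard divisor is 422670/31 ≈ 13634.516.
Standard quotas: Oakdale 1.7497, Rivermont 6.1994, Pinehurst 9.5670, Claybrook 3.8719, Stonebridge 3.0036, Millford 3.8496, Ashgrove 2.7590.
Lower quotas: Oakdale 1, Rivermont 6, Pinehurst 9, Claybrook 3, Stonebridge 3, Millford 3, Ashgrove 2 (sum 27, leaving 4 seats).
Remainders in descending order: Claybrook 0.8719, Millford 0.8496, Ashgrove 0.7590, Oakdale 0.7497, Pinehurst 0.5670, Rivermont 0.1994, Stonebridge 0.0036.
The surplus seats go to Claybrook, Millford, Ashgrove, Oakdale.

Oakdale: 2, Rivermont: 6, Pinehurst: 9, Claybrook: 4, Stonebridge: 3, Millford: 4, Ashgrove: 3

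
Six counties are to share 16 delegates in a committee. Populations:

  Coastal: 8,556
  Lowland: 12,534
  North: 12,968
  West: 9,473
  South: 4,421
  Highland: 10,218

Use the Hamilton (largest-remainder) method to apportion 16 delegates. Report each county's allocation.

Standard divisor: 58170 ÷ 16 ≈ 3635.625.
Standard quotas: Coastal 2.3534, Lowland 3.4476, North 3.5669, West 2.6056, South 1.2160, Highland 2.8105.
Lower quotas: Coastal 2, Lowland 3, North 3, West 2, South 1, Highland 2 (sum 13, leaving 3 seats).
Remainders in descending order: Highland 0.8105, West 0.6056, North 0.5669, Lowland 0.4476, Coastal 0.3534, South 0.2160.
Largest remainders: Highland, West, North receive the extra seats.

Coastal 2, Lowland 3, North 4, West 3, South 1, Highland 3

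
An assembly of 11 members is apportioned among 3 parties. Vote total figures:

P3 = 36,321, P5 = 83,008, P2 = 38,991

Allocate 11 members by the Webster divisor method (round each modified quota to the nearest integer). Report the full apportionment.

P3 2; P5 6; P2 3

Standard divisor 158320/11 ≈ 14392.727; standard quotas: P3 2.524, P5 5.767, P2 2.709.
Rounding to the nearest integer gives 3, 6, 3 = 12 seats, so the divisor must be adjusted.
With modified divisor 14800: modified quotas P3 2.454, P5 5.609, P2 2.635.
Rounding to the nearest integer: P3 2, P5 6, P2 3 (total 11).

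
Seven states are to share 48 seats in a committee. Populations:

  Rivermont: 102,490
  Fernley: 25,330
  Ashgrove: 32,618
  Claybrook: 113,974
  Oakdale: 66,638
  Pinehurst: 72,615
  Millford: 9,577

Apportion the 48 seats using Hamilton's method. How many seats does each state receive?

The standard divisor is 423242/48 ≈ 8817.542.
Standard quotas: Rivermont 11.6234, Fernley 2.8727, Ashgrove 3.6992, Claybrook 12.9258, Oakdale 7.5574, Pinehurst 8.2353, Millford 1.0861.
Lower quotas: Rivermont 11, Fernley 2, Ashgrove 3, Claybrook 12, Oakdale 7, Pinehurst 8, Millford 1 (sum 44, leaving 4 seats).
Remainders in descending order: Claybrook 0.9258, Fernley 0.8727, Ashgrove 0.6992, Rivermont 0.6234, Oakdale 0.5574, Pinehurst 0.2353, Millford 0.0861.
The surplus seats go to Claybrook, Fernley, Ashgrove, Rivermont.

Rivermont 12, Fernley 3, Ashgrove 4, Claybrook 13, Oakdale 7, Pinehurst 8, Millford 1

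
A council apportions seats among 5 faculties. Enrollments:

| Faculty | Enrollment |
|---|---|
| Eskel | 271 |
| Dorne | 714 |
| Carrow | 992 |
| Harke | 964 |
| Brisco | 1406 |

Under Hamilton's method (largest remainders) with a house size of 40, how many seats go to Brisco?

13

Total 4347; standard divisor 4347/40 ≈ 108.675.
Standard quotas: Eskel 2.494, Dorne 6.570, Carrow 9.128, Harke 8.870, Brisco 12.938.
Lower quotas: Eskel 2, Dorne 6, Carrow 9, Harke 8, Brisco 12 (sum 37, leaving 3 seats).
Remainders in descending order: Brisco 0.938, Harke 0.870, Dorne 0.570, Eskel 0.494, Carrow 0.128.
The surplus seats go to Brisco, Harke, Dorne.
Brisco receives 13.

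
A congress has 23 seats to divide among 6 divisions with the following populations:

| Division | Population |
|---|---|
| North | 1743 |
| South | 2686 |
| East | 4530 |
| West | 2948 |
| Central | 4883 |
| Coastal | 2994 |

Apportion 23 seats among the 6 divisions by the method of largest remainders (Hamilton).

North=2, South=3, East=5, West=3, Central=6, Coastal=4

The standard divisor is 19784/23 ≈ 860.174.
Standard quotas: North 2.026, South 3.123, East 5.266, West 3.427, Central 5.677, Coastal 3.481.
Lower quotas: North 2, South 3, East 5, West 3, Central 5, Coastal 3 (sum 21, leaving 2 seats).
Remainders in descending order: Central 0.677, Coastal 0.481, West 0.427, East 0.266, South 0.123, North 0.026.
Largest remainders: Central, Coastal receive the extra seats.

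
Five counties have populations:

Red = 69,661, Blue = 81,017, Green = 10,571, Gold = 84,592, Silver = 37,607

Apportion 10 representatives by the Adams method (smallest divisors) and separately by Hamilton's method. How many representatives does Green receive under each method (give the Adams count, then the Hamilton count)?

1 and 0

Adams: Red 2, Blue 3, Green 1, Gold 3, Silver 1.
Hamilton: Red 3, Blue 3, Green 0, Gold 3, Silver 1.
Green gets 1 under Adams and 0 under Hamilton.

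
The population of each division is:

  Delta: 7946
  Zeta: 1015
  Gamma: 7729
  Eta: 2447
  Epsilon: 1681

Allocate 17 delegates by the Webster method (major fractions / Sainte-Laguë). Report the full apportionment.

Standard divisor 20818/17 ≈ 1224.588; standard quotas: Delta 6.489, Zeta 0.829, Gamma 6.312, Eta 1.998, Epsilon 1.373.
Rounding to the nearest integer gives 6, 1, 6, 2, 1 = 16 seats, so the divisor must be adjusted.
With modified divisor 1200: modified quotas Delta 6.622, Zeta 0.846, Gamma 6.441, Eta 2.039, Epsilon 1.401.
Rounding to the nearest integer: Delta 7, Zeta 1, Gamma 6, Eta 2, Epsilon 1 (total 17).

Delta=7; Zeta=1; Gamma=6; Eta=2; Epsilon=1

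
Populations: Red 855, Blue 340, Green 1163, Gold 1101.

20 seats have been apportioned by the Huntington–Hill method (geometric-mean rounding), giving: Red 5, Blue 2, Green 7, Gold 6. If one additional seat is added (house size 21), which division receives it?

Priority for the next seat is population ÷ (√(s·(s+1))).
Priorities: Red 156.101, Blue 138.804, Green 155.412, Gold 169.888.
Highest priority: Gold.

Gold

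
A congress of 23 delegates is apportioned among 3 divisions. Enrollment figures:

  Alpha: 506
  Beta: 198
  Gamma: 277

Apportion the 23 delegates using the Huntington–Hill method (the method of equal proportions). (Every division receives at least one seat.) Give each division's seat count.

With divisor 43: modified quotas Alpha 11.767, Beta 4.605, Gamma 6.442.
Geometric-mean thresholds: Alpha √(11·12)=11.489, Beta √(4·5)=4.472, Gamma √(6·7)=6.481.
Each quota rounded against its threshold gives Alpha 12, Beta 5, Gamma 6 (total 23).

Alpha=12; Beta=5; Gamma=6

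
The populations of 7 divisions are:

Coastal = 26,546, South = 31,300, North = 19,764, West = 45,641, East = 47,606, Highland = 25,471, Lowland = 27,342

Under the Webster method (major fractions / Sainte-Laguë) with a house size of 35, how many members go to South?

5

Standard divisor 223670/35 ≈ 6390.571; standard quotas: Coastal 4.154, South 4.898, North 3.093, West 7.142, East 7.449, Highland 3.986, Lowland 4.278.
Rounding to the nearest integer gives 4, 5, 3, 7, 7, 4, 4 = 34 seats, so the divisor must be adjusted.
With modified divisor 6200: modified quotas Coastal 4.282, South 5.048, North 3.188, West 7.361, East 7.678, Highland 4.108, Lowland 4.410.
Rounding to the nearest integer: Coastal 4, South 5, North 3, West 7, East 8, Highland 4, Lowland 4 (total 35).
South receives 5.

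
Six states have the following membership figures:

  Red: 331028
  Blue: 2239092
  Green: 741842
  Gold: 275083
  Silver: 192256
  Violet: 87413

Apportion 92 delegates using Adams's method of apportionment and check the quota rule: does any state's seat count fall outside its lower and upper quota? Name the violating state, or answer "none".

Standard quotas: Red 7.876, Blue 53.274, Green 17.651, Gold 6.545, Silver 4.574, Violet 2.080.
Adams allocation: Red 8, Blue 52, Green 17, Gold 7, Silver 5, Violet 3.
Blue has quota 53.274 (lower 53, upper 54) but receives 52 — outside the quota interval.

Blue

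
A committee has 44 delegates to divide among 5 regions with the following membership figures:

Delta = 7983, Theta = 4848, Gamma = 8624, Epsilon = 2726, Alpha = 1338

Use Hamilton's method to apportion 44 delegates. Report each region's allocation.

Standard divisor: 25519 ÷ 44 ≈ 579.977.
Standard quotas: Delta 13.7643, Theta 8.3589, Gamma 14.8695, Epsilon 4.7002, Alpha 2.3070.
Lower quotas: Delta 13, Theta 8, Gamma 14, Epsilon 4, Alpha 2 (sum 41, leaving 3 seats).
Remainders in descending order: Gamma 0.8695, Delta 0.7643, Epsilon 0.7002, Theta 0.3589, Alpha 0.3070.
The surplus seats go to Gamma, Delta, Epsilon.

Delta=14; Theta=8; Gamma=15; Epsilon=5; Alpha=2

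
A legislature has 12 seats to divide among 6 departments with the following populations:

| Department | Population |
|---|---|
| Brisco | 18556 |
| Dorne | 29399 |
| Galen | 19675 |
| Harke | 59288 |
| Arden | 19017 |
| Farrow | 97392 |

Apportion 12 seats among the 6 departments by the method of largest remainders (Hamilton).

Brisco: 1; Dorne: 1; Galen: 1; Harke: 3; Arden: 1; Farrow: 5

The standard divisor is 243327/12 ≈ 20277.25.
Standard quotas: Brisco 0.9151, Dorne 1.4499, Galen 0.9703, Harke 2.9239, Arden 0.9378, Farrow 4.8030.
Lower quotas: Brisco 0, Dorne 1, Galen 0, Harke 2, Arden 0, Farrow 4 (sum 7, leaving 5 seats).
Remainders in descending order: Galen 0.9703, Arden 0.9378, Harke 0.9239, Brisco 0.9151, Farrow 0.8030, Dorne 0.4499.
Largest remainders: Galen, Arden, Harke, Brisco, Farrow receive the extra seats.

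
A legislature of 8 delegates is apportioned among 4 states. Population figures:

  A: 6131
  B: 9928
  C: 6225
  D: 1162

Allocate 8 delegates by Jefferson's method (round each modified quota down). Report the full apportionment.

Standard divisor 23446/8 ≈ 2930.75; standard quotas: A 2.092, B 3.388, C 2.124, D 0.396.
Rounding down gives 2, 3, 2, 0 = 7 seats, so the divisor must be adjusted.
With modified divisor 2300: modified quotas A 2.666, B 4.317, C 2.707, D 0.505.
Rounding down: A 2, B 4, C 2, D 0 (total 8).

A: 2, B: 4, C: 2, D: 0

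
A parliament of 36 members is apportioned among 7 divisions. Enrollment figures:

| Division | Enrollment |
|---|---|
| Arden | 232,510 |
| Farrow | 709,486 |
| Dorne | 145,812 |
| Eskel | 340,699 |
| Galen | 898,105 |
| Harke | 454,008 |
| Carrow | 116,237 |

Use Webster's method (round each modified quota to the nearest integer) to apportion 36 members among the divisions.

Arden 3, Farrow 9, Dorne 2, Eskel 4, Galen 11, Harke 6, Carrow 1

Standard divisor 2896857/36 ≈ 80468.25; standard quotas: Arden 2.889, Farrow 8.817, Dorne 1.812, Eskel 4.234, Galen 11.161, Harke 5.642, Carrow 1.445.
Rounding to the nearest integer gives Arden 3, Farrow 9, Dorne 2, Eskel 4, Galen 11, Harke 6, Carrow 1 — total 36, matching the house size, so no adjustment is needed.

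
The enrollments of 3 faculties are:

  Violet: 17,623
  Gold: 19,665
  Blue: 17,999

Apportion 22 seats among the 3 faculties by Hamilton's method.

Violet=7, Gold=8, Blue=7

The standard divisor is 55287/22 ≈ 2513.045.
Standard quotas: Violet 7.0126, Gold 7.8252, Blue 7.1622.
Lower quotas: Violet 7, Gold 7, Blue 7 (sum 21, leaving 1 seat).
Remainders in descending order: Gold 0.8252, Blue 0.1622, Violet 0.0126.
The surplus seat goes to Gold.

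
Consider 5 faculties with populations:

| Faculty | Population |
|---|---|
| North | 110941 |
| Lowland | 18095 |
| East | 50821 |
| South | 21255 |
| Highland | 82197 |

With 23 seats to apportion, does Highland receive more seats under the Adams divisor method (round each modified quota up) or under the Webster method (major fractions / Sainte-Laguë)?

Adams: North 9, Lowland 2, East 4, South 2, Highland 6.
Webster: North 9, Lowland 1, East 4, South 2, Highland 7.
Highland gets 6 under Adams and 7 under Webster.

Webster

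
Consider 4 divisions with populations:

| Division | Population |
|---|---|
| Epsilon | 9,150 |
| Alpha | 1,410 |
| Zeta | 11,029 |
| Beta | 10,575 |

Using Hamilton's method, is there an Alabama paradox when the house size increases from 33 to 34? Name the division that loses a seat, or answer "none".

At 33 seats: Epsilon 9, Alpha 2, Zeta 11, Beta 11.
At 34 seats: Epsilon 10, Alpha 1, Zeta 12, Beta 11.
Alpha drops from 2 to 1.

Alpha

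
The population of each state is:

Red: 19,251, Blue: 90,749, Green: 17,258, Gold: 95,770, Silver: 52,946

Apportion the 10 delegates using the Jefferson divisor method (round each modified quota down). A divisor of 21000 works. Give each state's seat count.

With modified divisor 21000: modified quotas Red 0.917, Blue 4.321, Green 0.822, Gold 4.560, Silver 2.521.
Rounding down: Red 0, Blue 4, Green 0, Gold 4, Silver 2 (total 10).

Red: 0; Blue: 4; Green: 0; Gold: 4; Silver: 2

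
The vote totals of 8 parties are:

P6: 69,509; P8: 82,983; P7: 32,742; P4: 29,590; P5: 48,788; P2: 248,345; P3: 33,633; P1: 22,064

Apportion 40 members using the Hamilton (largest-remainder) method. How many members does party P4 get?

2

Standard divisor: 567654 ÷ 40 ≈ 14191.35.
Standard quotas: P6 4.8980, P8 5.8474, P7 2.3072, P4 2.0851, P5 3.4379, P2 17.4997, P3 2.3700, P1 1.5547.
Lower quotas: P6 4, P8 5, P7 2, P4 2, P5 3, P2 17, P3 2, P1 1 (sum 36, leaving 4 seats).
Remainders in descending order: P6 0.8980, P8 0.8474, P1 0.5547, P2 0.4997, P5 0.4379, P3 0.3700, P7 0.3072, P4 0.0851.
The surplus seats go to P6, P8, P1, P2.
P4 receives 2.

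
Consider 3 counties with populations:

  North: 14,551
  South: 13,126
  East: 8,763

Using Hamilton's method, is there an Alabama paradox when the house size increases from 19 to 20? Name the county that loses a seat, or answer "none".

none

At 19 seats: North 8, South 7, East 4.
At 20 seats: North 8, South 7, East 5.
No county's allocation decreased.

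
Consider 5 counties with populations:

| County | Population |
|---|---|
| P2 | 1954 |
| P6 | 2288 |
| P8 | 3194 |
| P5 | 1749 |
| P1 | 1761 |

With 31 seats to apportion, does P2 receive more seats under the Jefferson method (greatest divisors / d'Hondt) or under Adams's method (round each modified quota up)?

Jefferson: P2 5, P6 7, P8 9, P5 5, P1 5.
Adams: P2 6, P6 6, P8 9, P5 5, P1 5.
P2 gets 5 under Jefferson and 6 under Adams.

Adams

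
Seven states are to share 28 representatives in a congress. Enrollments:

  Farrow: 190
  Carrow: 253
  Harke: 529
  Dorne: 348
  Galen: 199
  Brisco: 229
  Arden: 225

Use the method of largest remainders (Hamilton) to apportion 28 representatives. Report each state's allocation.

The standard divisor is 1973/28 ≈ 70.464.
Standard quotas: Farrow 2.696, Carrow 3.590, Harke 7.507, Dorne 4.939, Galen 2.824, Brisco 3.250, Arden 3.193.
Lower quotas: Farrow 2, Carrow 3, Harke 7, Dorne 4, Galen 2, Brisco 3, Arden 3 (sum 24, leaving 4 seats).
Remainders in descending order: Dorne 0.939, Galen 0.824, Farrow 0.696, Carrow 0.590, Harke 0.507, Brisco 0.250, Arden 0.193.
Largest remainders: Dorne, Galen, Farrow, Carrow receive the extra seats.

Farrow: 3, Carrow: 4, Harke: 7, Dorne: 5, Galen: 3, Brisco: 3, Arden: 3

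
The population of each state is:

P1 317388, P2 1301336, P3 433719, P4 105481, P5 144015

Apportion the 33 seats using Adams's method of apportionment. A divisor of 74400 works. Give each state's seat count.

P1 5, P2 18, P3 6, P4 2, P5 2

With modified divisor 74400: modified quotas P1 4.266, P2 17.491, P3 5.830, P4 1.418, P5 1.936.
Rounding up: P1 5, P2 18, P3 6, P4 2, P5 2 (total 33).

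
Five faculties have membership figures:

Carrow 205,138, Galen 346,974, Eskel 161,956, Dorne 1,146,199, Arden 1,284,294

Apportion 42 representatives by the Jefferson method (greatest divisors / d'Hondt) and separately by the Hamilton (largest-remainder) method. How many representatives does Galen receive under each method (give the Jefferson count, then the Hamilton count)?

4 and 5

Jefferson: Carrow 2, Galen 4, Eskel 2, Dorne 16, Arden 18.
Hamilton: Carrow 3, Galen 5, Eskel 2, Dorne 15, Arden 17.
Galen gets 4 under Jefferson and 5 under Hamilton.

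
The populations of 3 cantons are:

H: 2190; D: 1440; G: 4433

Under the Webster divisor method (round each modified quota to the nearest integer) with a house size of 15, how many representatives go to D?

3

Standard divisor 8063/15 ≈ 537.533; standard quotas: H 4.074, D 2.679, G 8.247.
Rounding to the nearest integer gives H 4, D 3, G 8 — total 15, matching the house size, so no adjustment is needed.
D receives 3.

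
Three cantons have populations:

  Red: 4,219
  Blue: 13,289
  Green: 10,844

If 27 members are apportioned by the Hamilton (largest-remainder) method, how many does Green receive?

Total 28352; standard divisor 28352/27 ≈ 1050.074.
Standard quotas: Red 4.0178, Blue 12.6553, Green 10.3269.
Lower quotas: Red 4, Blue 12, Green 10 (sum 26, leaving 1 seat).
Remainders in descending order: Blue 0.6553, Green 0.3269, Red 0.0178.
The surplus seat goes to Blue.
Green receives 10.

10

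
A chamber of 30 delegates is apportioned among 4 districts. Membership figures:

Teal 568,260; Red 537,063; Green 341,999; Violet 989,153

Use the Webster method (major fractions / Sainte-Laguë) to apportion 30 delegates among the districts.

Standard divisor 2436475/30 ≈ 81215.833; standard quotas: Teal 6.997, Red 6.613, Green 4.211, Violet 12.179.
Rounding to the nearest integer gives Teal 7, Red 7, Green 4, Violet 12 — total 30, matching the house size, so no adjustment is needed.

Teal 7, Red 7, Green 4, Violet 12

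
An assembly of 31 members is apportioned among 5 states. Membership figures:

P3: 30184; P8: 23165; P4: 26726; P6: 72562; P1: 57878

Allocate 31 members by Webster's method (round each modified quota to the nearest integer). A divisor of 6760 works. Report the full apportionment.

With modified divisor 6760: modified quotas P3 4.465, P8 3.427, P4 3.954, P6 10.734, P1 8.562.
Rounding to the nearest integer: P3 4, P8 3, P4 4, P6 11, P1 9 (total 31).

P3 4, P8 3, P4 4, P6 11, P1 9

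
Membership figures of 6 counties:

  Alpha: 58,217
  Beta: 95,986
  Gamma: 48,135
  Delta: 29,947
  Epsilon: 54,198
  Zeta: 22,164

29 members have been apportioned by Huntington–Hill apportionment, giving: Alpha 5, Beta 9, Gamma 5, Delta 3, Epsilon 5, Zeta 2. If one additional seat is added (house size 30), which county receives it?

Priority for the next seat is population ÷ (√(s·(s+1))).
Priorities: Alpha 10628.921, Beta 10117.813, Gamma 8788.208, Delta 8644.954, Epsilon 9895.156, Zeta 9048.415.
Highest priority: Alpha.

Alpha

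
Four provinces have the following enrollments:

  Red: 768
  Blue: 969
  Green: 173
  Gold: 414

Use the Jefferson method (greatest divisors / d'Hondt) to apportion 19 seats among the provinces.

Standard divisor 2324/19 ≈ 122.316; standard quotas: Red 6.279, Blue 7.922, Green 1.414, Gold 3.385.
Rounding down gives 6, 7, 1, 3 = 17 seats, so the divisor must be adjusted.
With modified divisor 109: modified quotas Red 7.046, Blue 8.890, Green 1.587, Gold 3.798.
Rounding down: Red 7, Blue 8, Green 1, Gold 3 (total 19).

Red 7; Blue 8; Green 1; Gold 3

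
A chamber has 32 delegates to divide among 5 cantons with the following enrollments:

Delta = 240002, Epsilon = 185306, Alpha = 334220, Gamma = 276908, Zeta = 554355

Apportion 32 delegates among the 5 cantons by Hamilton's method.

Total 1590791; standard divisor 1590791/32 ≈ 49712.219.
Standard quotas: Delta 4.8278, Epsilon 3.7276, Alpha 6.7231, Gamma 5.5702, Zeta 11.1513.
Lower quotas: Delta 4, Epsilon 3, Alpha 6, Gamma 5, Zeta 11 (sum 29, leaving 3 seats).
Remainders in descending order: Delta 0.8278, Epsilon 0.7276, Alpha 0.7231, Gamma 0.5702, Zeta 0.1513.
Largest remainders: Delta, Epsilon, Alpha receive the extra seats.

Delta: 5, Epsilon: 4, Alpha: 7, Gamma: 5, Zeta: 11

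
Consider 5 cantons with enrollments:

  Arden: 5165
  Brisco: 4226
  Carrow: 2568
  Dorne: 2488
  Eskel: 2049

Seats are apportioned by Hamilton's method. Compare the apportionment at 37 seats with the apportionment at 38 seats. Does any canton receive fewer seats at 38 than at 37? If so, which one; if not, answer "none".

At 37 seats: Arden 12, Brisco 9, Carrow 6, Dorne 5, Eskel 5.
At 38 seats: Arden 12, Brisco 10, Carrow 6, Dorne 6, Eskel 4.
Eskel drops from 5 to 4.

Eskel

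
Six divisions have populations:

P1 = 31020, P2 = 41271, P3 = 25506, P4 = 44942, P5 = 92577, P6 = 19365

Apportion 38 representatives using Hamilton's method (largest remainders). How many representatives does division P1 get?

4

Standard divisor: 254681 ÷ 38 ≈ 6702.132.
Standard quotas: P1 4.6284, P2 6.1579, P3 3.8057, P4 6.7056, P5 13.8131, P6 2.8894.
Lower quotas: P1 4, P2 6, P3 3, P4 6, P5 13, P6 2 (sum 34, leaving 4 seats).
Remainders in descending order: P6 0.8894, P5 0.8131, P3 0.8057, P4 0.7056, P1 0.6284, P2 0.1579.
Largest remainders: P6, P5, P3, P4 receive the extra seats.
P1 receives 4.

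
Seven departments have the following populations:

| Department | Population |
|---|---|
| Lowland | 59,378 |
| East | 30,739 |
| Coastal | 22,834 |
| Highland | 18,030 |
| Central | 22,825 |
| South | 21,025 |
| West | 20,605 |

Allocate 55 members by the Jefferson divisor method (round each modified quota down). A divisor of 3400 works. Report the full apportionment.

With modified divisor 3400: modified quotas Lowland 17.464, East 9.041, Coastal 6.716, Highland 5.303, Central 6.713, South 6.184, West 6.060.
Rounding down: Lowland 17, East 9, Coastal 6, Highland 5, Central 6, South 6, West 6 (total 55).

Lowland: 17, East: 9, Coastal: 6, Highland: 5, Central: 6, South: 6, West: 6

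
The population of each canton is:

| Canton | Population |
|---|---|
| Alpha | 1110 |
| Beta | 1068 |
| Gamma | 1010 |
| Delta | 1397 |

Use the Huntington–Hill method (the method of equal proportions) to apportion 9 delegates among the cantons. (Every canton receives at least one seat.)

Alpha 2; Beta 2; Gamma 2; Delta 3

With divisor 512: modified quotas Alpha 2.168, Beta 2.086, Gamma 1.973, Delta 2.729.
Geometric-mean thresholds: Alpha √(2·3)=2.449, Beta √(2·3)=2.449, Gamma √(1·2)=1.414, Delta √(2·3)=2.449.
Each quota rounded against its threshold gives Alpha 2, Beta 2, Gamma 2, Delta 3 (total 9).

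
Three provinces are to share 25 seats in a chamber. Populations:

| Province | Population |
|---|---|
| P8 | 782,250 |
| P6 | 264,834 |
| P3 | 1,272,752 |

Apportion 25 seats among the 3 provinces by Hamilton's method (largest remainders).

P8=8; P6=3; P3=14

Standard divisor: 2319836 ÷ 25 ≈ 92793.44.
Standard quotas: P8 8.4300, P6 2.8540, P3 13.7160.
Lower quotas: P8 8, P6 2, P3 13 (sum 23, leaving 2 seats).
Remainders in descending order: P6 0.8540, P3 0.7160, P8 0.4300.
Largest remainders: P6, P3 receive the extra seats.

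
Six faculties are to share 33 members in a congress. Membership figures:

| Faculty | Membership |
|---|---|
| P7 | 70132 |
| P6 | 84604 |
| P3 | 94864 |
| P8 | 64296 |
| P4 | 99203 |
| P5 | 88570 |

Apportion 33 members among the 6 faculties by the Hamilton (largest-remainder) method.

P7=5, P6=6, P3=6, P8=4, P4=6, P5=6

Total 501669; standard divisor 501669/33 ≈ 15202.091.
Standard quotas: P7 4.6133, P6 5.5653, P3 6.2402, P8 4.2294, P4 6.5256, P5 5.8262.
Lower quotas: P7 4, P6 5, P3 6, P8 4, P4 6, P5 5 (sum 30, leaving 3 seats).
Remainders in descending order: P5 0.8262, P7 0.6133, P6 0.5653, P4 0.5256, P3 0.2402, P8 0.2294.
The surplus seats go to P5, P7, P6.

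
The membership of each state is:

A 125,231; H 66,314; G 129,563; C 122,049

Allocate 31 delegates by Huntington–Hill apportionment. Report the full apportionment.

A 9; H 5; G 9; C 8

With divisor 14571: modified quotas A 8.595, H 4.551, G 8.892, C 8.376.
Geometric-mean thresholds: A √(8·9)=8.485, H √(4·5)=4.472, G √(8·9)=8.485, C √(8·9)=8.485.
Each quota rounded against its threshold gives A 9, H 5, G 9, C 8 (total 31).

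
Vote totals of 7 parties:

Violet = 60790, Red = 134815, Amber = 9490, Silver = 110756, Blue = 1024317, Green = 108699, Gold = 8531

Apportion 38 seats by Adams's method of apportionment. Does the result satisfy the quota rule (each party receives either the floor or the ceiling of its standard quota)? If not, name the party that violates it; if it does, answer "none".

Standard quotas: Violet 1.585, Red 3.515, Amber 0.247, Silver 2.888, Blue 26.708, Green 2.834, Gold 0.222.
Adams allocation: Violet 2, Red 4, Amber 1, Silver 3, Blue 24, Green 3, Gold 1.
Blue has quota 26.708 (lower 26, upper 27) but receives 24 — outside the quota interval.

Blue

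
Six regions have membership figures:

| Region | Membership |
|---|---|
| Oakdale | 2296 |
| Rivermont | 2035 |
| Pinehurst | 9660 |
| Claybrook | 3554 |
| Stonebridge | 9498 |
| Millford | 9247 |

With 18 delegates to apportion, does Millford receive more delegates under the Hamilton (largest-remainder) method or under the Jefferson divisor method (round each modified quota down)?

Hamilton: Oakdale 1, Rivermont 1, Pinehurst 5, Claybrook 2, Stonebridge 5, Millford 4.
Jefferson: Oakdale 1, Rivermont 1, Pinehurst 5, Claybrook 1, Stonebridge 5, Millford 5.
Millford gets 4 under Hamilton and 5 under Jefferson.

Jefferson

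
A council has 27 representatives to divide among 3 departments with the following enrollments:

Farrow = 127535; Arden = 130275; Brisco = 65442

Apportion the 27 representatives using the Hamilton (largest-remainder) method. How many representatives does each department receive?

Total 323252; standard divisor 323252/27 ≈ 11972.296.
Standard quotas: Farrow 10.6525, Arden 10.8814, Brisco 5.4661.
Lower quotas: Farrow 10, Arden 10, Brisco 5 (sum 25, leaving 2 seats).
Remainders in descending order: Arden 0.8814, Farrow 0.6525, Brisco 0.4661.
The surplus seats go to Arden, Farrow.

Farrow 11, Arden 11, Brisco 5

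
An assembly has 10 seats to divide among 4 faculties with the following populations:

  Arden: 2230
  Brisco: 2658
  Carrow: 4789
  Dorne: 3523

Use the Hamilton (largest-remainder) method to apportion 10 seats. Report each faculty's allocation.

The standard divisor is 13200/10 = 1320.
Standard quotas: Arden 1.689, Brisco 2.014, Carrow 3.628, Dorne 2.669.
Lower quotas: Arden 1, Brisco 2, Carrow 3, Dorne 2 (sum 8, leaving 2 seats).
Remainders in descending order: Arden 0.689, Dorne 0.669, Carrow 0.628, Brisco 0.014.
Largest remainders: Arden, Dorne receive the extra seats.

Arden 2, Brisco 2, Carrow 3, Dorne 3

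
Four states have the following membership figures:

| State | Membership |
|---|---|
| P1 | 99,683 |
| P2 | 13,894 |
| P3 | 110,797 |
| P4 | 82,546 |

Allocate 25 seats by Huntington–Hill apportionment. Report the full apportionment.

With divisor 12242: modified quotas P1 8.143, P2 1.135, P3 9.051, P4 6.743.
Geometric-mean thresholds: P1 √(8·9)=8.485, P2 √(1·2)=1.414, P3 √(9·10)=9.487, P4 √(6·7)=6.481.
Each quota rounded against its threshold gives P1 8, P2 1, P3 9, P4 7 (total 25).

P1 8; P2 1; P3 9; P4 7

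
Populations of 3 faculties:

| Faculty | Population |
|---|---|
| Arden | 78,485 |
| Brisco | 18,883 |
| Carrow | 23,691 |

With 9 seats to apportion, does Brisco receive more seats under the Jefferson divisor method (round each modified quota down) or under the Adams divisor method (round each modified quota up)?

Adams

Jefferson: Arden 6, Brisco 1, Carrow 2.
Adams: Arden 5, Brisco 2, Carrow 2.
Brisco gets 1 under Jefferson and 2 under Adams.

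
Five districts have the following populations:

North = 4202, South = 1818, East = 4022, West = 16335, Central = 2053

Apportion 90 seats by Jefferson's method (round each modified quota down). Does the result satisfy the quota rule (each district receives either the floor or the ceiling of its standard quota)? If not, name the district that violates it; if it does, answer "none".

Standard quotas: North 13.302, South 5.755, East 12.732, West 51.711, Central 6.499.
Jefferson allocation: North 13, South 5, East 13, West 53, Central 6.
West has quota 51.711 (lower 51, upper 52) but receives 53 — outside the quota interval.

West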